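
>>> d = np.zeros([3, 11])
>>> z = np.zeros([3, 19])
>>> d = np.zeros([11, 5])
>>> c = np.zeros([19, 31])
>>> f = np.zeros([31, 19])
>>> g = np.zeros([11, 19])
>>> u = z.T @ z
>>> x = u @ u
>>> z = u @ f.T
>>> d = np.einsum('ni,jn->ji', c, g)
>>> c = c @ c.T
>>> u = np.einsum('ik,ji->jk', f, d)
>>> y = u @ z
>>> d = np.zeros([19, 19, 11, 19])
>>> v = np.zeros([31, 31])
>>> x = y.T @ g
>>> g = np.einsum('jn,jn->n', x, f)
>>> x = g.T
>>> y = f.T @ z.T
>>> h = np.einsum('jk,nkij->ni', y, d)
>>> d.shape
(19, 19, 11, 19)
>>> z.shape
(19, 31)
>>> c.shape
(19, 19)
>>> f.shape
(31, 19)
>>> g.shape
(19,)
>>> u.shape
(11, 19)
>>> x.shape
(19,)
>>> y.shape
(19, 19)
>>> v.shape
(31, 31)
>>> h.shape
(19, 11)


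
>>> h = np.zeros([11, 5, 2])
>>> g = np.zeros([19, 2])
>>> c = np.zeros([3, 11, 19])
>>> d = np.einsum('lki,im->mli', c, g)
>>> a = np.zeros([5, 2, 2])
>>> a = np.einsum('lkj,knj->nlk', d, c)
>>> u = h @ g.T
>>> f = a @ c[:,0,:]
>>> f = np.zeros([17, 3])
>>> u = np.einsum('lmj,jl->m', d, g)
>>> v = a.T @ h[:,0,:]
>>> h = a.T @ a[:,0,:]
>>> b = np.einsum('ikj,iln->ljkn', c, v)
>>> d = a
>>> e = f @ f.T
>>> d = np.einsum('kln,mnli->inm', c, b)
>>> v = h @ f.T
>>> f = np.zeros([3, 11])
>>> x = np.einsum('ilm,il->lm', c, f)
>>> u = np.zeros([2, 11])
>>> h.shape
(3, 2, 3)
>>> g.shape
(19, 2)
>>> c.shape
(3, 11, 19)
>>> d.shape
(2, 19, 2)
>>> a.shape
(11, 2, 3)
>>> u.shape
(2, 11)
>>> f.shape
(3, 11)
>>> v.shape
(3, 2, 17)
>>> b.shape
(2, 19, 11, 2)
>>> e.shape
(17, 17)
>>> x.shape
(11, 19)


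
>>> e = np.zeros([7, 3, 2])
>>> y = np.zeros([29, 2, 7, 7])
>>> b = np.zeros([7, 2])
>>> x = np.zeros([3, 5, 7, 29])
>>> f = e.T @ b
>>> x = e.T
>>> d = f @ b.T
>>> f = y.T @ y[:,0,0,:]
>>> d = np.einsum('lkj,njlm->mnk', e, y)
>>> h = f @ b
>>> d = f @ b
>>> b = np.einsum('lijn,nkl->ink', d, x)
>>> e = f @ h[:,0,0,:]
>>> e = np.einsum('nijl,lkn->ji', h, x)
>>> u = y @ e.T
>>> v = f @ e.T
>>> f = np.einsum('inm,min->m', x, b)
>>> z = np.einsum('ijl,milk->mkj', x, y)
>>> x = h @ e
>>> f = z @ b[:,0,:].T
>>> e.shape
(2, 7)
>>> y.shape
(29, 2, 7, 7)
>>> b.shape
(7, 2, 3)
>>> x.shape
(7, 7, 2, 7)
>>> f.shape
(29, 7, 7)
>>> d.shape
(7, 7, 2, 2)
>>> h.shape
(7, 7, 2, 2)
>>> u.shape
(29, 2, 7, 2)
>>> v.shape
(7, 7, 2, 2)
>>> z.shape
(29, 7, 3)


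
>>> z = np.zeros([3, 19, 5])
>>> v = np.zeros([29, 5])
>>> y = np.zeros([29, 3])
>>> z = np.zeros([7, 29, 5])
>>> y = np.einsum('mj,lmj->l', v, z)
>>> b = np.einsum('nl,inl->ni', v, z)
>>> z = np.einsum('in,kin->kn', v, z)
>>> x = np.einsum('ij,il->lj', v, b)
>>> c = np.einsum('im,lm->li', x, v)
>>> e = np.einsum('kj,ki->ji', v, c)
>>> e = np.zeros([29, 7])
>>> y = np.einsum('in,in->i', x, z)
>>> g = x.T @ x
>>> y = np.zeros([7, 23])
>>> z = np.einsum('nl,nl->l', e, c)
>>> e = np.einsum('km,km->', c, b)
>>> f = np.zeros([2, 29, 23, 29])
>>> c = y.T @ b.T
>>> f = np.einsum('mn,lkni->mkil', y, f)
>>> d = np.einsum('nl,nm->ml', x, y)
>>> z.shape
(7,)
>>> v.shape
(29, 5)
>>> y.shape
(7, 23)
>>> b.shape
(29, 7)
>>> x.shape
(7, 5)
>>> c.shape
(23, 29)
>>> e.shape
()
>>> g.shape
(5, 5)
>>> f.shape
(7, 29, 29, 2)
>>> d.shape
(23, 5)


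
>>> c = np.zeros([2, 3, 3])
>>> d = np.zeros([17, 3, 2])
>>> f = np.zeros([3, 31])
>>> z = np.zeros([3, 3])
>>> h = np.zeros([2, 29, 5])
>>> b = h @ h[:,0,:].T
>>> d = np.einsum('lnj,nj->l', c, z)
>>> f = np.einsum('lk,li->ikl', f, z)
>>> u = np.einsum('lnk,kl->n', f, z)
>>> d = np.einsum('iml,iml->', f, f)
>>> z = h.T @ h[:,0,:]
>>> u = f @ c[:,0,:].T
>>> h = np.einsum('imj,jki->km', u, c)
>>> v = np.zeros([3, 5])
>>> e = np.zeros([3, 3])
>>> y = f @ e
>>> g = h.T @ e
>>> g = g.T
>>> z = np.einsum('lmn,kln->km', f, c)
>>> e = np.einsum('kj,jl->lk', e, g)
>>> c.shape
(2, 3, 3)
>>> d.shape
()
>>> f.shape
(3, 31, 3)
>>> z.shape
(2, 31)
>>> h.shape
(3, 31)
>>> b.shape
(2, 29, 2)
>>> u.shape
(3, 31, 2)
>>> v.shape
(3, 5)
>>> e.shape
(31, 3)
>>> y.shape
(3, 31, 3)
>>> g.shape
(3, 31)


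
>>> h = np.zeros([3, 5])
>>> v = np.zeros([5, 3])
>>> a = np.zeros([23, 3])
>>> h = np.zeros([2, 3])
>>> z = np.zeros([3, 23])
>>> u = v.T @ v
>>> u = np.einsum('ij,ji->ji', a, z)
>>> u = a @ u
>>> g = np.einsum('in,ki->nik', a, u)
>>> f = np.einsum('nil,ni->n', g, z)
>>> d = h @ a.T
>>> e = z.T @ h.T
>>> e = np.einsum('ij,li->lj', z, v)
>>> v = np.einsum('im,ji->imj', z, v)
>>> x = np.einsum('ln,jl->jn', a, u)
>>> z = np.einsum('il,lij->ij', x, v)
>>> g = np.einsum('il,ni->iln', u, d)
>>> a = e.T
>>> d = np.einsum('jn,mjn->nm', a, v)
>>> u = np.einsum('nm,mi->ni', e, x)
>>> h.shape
(2, 3)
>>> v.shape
(3, 23, 5)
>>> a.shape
(23, 5)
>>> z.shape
(23, 5)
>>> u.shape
(5, 3)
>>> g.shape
(23, 23, 2)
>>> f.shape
(3,)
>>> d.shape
(5, 3)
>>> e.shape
(5, 23)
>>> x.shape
(23, 3)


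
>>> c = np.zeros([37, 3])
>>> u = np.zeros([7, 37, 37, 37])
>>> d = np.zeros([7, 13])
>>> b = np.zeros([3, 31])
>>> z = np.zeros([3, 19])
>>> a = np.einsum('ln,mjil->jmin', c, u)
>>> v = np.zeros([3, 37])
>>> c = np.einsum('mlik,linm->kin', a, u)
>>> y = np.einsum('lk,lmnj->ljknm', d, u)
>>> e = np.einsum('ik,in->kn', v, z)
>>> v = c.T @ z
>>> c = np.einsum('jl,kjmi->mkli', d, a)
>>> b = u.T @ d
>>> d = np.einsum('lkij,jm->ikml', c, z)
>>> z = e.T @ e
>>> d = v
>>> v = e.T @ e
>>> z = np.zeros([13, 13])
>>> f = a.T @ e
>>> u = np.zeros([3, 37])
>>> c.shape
(37, 37, 13, 3)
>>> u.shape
(3, 37)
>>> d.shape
(37, 37, 19)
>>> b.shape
(37, 37, 37, 13)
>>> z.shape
(13, 13)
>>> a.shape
(37, 7, 37, 3)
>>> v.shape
(19, 19)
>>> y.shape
(7, 37, 13, 37, 37)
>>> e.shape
(37, 19)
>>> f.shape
(3, 37, 7, 19)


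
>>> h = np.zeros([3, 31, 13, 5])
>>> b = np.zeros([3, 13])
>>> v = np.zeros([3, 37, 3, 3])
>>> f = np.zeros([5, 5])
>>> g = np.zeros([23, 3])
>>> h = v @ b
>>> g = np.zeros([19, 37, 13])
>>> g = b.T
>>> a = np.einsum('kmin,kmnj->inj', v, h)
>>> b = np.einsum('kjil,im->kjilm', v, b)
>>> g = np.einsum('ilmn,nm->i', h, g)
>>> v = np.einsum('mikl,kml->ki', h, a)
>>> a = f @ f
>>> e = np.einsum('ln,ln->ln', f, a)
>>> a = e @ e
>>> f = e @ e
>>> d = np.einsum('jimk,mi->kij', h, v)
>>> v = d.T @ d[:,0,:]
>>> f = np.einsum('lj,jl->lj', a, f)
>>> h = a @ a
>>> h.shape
(5, 5)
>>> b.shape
(3, 37, 3, 3, 13)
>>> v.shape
(3, 37, 3)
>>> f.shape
(5, 5)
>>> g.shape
(3,)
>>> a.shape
(5, 5)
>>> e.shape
(5, 5)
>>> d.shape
(13, 37, 3)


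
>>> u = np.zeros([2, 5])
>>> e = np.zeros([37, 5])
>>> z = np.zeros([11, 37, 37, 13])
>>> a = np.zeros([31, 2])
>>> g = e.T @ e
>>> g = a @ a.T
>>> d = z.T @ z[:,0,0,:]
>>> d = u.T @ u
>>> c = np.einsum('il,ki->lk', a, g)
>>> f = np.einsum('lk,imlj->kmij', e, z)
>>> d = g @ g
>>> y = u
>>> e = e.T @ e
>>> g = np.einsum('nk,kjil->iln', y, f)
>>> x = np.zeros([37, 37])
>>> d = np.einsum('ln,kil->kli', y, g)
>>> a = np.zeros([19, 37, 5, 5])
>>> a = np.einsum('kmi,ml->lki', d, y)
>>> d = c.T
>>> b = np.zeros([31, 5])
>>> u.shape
(2, 5)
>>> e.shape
(5, 5)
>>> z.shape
(11, 37, 37, 13)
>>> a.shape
(5, 11, 13)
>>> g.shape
(11, 13, 2)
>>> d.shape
(31, 2)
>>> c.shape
(2, 31)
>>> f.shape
(5, 37, 11, 13)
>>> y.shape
(2, 5)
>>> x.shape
(37, 37)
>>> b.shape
(31, 5)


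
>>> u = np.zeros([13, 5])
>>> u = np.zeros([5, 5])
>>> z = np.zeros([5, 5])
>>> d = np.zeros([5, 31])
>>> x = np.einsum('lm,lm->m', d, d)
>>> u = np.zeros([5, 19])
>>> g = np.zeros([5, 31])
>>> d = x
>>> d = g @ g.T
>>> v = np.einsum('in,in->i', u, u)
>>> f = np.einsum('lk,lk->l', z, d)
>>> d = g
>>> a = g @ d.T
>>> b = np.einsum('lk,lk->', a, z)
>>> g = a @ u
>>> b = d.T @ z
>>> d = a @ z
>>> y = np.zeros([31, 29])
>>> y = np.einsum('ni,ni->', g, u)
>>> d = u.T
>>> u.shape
(5, 19)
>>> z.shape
(5, 5)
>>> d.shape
(19, 5)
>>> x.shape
(31,)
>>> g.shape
(5, 19)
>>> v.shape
(5,)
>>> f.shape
(5,)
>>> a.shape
(5, 5)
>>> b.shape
(31, 5)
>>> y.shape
()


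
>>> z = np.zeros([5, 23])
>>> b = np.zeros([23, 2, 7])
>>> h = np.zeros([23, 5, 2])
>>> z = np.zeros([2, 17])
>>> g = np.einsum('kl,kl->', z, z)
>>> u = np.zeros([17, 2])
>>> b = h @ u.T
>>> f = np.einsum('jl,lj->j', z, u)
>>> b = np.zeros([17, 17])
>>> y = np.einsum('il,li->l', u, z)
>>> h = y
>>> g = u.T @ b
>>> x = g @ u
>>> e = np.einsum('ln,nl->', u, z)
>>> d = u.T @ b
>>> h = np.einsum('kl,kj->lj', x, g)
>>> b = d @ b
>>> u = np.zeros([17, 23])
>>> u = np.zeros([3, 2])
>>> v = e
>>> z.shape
(2, 17)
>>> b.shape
(2, 17)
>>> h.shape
(2, 17)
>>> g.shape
(2, 17)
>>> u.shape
(3, 2)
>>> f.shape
(2,)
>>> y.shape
(2,)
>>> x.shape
(2, 2)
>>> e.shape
()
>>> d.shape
(2, 17)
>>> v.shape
()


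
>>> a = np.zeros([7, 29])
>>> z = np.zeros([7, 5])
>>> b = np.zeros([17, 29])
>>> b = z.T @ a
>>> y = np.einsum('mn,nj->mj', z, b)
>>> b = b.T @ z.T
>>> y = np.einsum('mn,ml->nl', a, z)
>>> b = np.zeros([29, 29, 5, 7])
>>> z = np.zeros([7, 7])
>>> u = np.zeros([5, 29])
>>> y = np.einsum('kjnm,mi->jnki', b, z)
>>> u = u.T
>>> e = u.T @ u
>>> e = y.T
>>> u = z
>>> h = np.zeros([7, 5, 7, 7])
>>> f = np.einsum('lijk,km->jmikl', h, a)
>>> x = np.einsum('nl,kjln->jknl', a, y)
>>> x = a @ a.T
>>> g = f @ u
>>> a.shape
(7, 29)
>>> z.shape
(7, 7)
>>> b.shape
(29, 29, 5, 7)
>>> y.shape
(29, 5, 29, 7)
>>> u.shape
(7, 7)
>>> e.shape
(7, 29, 5, 29)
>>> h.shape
(7, 5, 7, 7)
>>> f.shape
(7, 29, 5, 7, 7)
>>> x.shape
(7, 7)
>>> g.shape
(7, 29, 5, 7, 7)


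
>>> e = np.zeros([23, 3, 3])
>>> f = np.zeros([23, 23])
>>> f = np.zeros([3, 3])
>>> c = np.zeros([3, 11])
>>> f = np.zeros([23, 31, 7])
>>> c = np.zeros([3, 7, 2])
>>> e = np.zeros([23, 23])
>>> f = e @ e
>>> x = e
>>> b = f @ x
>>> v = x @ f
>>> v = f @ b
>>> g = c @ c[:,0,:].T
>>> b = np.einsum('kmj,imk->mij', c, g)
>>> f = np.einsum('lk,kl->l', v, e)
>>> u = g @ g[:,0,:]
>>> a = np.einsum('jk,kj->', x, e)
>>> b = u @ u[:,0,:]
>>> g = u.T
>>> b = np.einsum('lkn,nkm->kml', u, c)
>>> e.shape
(23, 23)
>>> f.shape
(23,)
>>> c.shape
(3, 7, 2)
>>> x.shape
(23, 23)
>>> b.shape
(7, 2, 3)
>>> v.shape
(23, 23)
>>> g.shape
(3, 7, 3)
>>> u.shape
(3, 7, 3)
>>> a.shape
()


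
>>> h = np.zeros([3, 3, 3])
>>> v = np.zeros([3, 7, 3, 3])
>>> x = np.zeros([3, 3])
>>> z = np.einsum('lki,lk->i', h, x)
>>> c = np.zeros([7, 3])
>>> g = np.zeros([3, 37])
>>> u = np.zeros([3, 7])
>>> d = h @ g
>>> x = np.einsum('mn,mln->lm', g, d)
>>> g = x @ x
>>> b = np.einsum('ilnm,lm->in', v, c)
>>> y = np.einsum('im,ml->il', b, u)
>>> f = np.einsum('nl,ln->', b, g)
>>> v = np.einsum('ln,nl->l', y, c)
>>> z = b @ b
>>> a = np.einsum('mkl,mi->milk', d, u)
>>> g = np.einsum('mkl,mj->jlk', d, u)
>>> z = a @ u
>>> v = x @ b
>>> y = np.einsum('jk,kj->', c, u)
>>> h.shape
(3, 3, 3)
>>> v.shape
(3, 3)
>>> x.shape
(3, 3)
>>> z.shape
(3, 7, 37, 7)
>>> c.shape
(7, 3)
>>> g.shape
(7, 37, 3)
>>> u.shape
(3, 7)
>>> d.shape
(3, 3, 37)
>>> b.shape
(3, 3)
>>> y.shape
()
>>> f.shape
()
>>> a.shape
(3, 7, 37, 3)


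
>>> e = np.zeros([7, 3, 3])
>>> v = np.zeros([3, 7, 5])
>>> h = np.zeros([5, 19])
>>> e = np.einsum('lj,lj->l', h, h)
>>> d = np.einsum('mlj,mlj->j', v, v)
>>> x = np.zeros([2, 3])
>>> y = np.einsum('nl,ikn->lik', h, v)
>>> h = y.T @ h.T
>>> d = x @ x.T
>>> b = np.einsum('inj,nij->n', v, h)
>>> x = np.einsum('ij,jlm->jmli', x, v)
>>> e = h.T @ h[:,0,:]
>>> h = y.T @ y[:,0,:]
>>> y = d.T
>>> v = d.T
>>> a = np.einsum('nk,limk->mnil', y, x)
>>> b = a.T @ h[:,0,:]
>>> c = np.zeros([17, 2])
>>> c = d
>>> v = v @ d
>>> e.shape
(5, 3, 5)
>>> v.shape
(2, 2)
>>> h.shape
(7, 3, 7)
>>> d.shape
(2, 2)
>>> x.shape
(3, 5, 7, 2)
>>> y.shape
(2, 2)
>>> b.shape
(3, 5, 2, 7)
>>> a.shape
(7, 2, 5, 3)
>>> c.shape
(2, 2)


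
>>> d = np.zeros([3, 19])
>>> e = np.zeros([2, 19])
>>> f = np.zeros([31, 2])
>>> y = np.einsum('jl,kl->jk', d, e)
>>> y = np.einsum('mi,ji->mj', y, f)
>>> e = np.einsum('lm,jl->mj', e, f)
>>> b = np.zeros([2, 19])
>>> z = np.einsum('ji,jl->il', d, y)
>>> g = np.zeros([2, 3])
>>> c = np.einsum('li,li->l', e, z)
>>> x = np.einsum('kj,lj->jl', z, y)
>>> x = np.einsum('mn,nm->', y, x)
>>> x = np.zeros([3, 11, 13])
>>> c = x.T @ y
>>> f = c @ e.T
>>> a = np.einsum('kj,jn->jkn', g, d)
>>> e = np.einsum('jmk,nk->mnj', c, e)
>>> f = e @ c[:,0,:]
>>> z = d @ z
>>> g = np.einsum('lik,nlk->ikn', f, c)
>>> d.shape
(3, 19)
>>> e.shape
(11, 19, 13)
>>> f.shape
(11, 19, 31)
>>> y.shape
(3, 31)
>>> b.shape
(2, 19)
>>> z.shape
(3, 31)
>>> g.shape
(19, 31, 13)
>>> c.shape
(13, 11, 31)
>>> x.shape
(3, 11, 13)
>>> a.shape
(3, 2, 19)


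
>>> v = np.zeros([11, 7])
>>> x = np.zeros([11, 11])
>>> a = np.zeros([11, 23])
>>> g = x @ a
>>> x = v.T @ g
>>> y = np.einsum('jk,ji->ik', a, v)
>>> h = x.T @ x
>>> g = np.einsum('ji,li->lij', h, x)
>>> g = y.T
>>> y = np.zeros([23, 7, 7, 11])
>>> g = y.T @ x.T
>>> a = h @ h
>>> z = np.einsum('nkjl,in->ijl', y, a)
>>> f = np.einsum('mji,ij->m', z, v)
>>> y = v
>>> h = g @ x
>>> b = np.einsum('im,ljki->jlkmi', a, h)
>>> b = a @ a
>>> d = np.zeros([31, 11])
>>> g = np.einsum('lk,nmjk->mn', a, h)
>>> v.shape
(11, 7)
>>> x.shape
(7, 23)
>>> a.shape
(23, 23)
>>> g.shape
(7, 11)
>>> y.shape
(11, 7)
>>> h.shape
(11, 7, 7, 23)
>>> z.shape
(23, 7, 11)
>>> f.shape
(23,)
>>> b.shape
(23, 23)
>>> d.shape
(31, 11)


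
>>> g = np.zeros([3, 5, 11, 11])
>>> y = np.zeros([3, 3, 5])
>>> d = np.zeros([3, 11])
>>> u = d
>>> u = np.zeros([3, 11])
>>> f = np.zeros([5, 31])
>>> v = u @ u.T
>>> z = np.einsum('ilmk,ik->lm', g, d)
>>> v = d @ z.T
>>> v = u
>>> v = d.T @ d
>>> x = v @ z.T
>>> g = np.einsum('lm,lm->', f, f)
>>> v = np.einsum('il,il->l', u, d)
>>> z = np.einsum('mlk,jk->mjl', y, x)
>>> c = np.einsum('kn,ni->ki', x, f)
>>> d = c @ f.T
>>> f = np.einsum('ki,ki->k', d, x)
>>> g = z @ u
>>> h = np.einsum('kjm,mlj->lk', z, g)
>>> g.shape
(3, 11, 11)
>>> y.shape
(3, 3, 5)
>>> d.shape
(11, 5)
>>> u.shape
(3, 11)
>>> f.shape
(11,)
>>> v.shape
(11,)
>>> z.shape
(3, 11, 3)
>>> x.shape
(11, 5)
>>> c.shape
(11, 31)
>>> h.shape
(11, 3)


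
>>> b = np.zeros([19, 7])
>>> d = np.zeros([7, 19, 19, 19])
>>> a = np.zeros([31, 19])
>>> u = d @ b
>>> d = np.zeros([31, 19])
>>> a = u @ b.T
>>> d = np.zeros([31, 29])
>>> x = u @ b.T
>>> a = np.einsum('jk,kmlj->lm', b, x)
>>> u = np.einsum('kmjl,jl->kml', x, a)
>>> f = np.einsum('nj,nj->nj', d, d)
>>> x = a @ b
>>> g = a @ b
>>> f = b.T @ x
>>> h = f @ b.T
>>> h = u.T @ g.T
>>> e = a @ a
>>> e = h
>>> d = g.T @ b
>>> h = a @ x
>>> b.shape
(19, 7)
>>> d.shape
(7, 7)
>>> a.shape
(19, 19)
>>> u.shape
(7, 19, 19)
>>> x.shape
(19, 7)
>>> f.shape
(7, 7)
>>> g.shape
(19, 7)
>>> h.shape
(19, 7)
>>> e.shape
(19, 19, 19)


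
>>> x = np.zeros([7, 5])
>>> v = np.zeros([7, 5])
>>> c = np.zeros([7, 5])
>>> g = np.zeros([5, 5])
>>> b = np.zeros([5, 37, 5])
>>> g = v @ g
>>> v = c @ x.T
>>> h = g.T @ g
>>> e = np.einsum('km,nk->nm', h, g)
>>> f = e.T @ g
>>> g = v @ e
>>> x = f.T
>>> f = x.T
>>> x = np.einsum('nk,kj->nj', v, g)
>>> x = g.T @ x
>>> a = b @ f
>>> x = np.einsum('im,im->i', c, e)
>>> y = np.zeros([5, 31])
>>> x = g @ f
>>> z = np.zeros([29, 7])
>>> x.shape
(7, 5)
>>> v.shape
(7, 7)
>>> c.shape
(7, 5)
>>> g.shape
(7, 5)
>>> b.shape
(5, 37, 5)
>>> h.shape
(5, 5)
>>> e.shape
(7, 5)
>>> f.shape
(5, 5)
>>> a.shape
(5, 37, 5)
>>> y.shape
(5, 31)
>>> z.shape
(29, 7)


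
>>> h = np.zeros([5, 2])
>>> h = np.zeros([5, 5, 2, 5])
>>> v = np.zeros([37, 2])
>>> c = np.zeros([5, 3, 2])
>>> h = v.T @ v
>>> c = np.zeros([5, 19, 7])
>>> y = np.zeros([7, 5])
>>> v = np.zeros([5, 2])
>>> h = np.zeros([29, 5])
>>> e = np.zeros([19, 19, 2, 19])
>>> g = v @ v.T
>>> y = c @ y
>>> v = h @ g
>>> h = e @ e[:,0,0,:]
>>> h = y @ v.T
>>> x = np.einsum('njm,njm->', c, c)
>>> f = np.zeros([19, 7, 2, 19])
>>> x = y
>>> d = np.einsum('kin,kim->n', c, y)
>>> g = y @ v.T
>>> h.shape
(5, 19, 29)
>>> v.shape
(29, 5)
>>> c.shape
(5, 19, 7)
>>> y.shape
(5, 19, 5)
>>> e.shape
(19, 19, 2, 19)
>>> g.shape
(5, 19, 29)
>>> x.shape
(5, 19, 5)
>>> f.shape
(19, 7, 2, 19)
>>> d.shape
(7,)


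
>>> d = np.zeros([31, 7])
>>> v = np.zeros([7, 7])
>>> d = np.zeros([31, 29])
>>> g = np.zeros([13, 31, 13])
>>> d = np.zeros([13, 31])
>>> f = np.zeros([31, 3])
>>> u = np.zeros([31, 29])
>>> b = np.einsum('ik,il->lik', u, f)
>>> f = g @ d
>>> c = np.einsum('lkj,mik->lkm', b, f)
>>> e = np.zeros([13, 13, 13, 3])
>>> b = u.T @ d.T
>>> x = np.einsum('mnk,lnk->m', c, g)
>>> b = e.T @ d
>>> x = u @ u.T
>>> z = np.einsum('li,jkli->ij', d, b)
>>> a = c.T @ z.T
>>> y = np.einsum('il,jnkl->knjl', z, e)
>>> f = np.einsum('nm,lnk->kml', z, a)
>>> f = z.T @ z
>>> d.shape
(13, 31)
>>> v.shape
(7, 7)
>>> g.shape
(13, 31, 13)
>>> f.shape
(3, 3)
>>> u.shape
(31, 29)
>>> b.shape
(3, 13, 13, 31)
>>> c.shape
(3, 31, 13)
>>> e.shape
(13, 13, 13, 3)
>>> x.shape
(31, 31)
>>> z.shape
(31, 3)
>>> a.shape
(13, 31, 31)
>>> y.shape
(13, 13, 13, 3)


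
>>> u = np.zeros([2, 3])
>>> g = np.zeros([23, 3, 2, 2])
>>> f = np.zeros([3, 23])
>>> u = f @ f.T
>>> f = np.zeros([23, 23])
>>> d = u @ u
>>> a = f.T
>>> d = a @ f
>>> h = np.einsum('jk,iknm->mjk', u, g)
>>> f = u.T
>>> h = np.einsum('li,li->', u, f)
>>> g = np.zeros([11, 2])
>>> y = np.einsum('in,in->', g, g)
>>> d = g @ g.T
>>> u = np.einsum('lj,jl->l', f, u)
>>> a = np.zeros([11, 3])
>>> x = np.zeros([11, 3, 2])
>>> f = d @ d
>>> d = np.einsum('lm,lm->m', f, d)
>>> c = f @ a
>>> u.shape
(3,)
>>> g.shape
(11, 2)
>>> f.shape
(11, 11)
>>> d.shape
(11,)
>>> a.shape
(11, 3)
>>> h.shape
()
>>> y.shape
()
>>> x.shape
(11, 3, 2)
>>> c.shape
(11, 3)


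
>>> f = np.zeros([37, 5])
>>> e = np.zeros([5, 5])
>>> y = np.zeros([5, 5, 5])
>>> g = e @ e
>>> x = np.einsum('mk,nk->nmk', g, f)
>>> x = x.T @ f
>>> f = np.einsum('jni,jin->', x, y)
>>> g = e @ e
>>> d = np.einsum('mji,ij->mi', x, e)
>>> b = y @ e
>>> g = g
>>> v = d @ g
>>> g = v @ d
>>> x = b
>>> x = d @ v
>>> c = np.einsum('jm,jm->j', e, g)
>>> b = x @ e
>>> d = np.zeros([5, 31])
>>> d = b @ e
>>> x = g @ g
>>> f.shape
()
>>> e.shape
(5, 5)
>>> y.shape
(5, 5, 5)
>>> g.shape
(5, 5)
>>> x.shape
(5, 5)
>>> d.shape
(5, 5)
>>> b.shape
(5, 5)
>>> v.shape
(5, 5)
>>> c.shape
(5,)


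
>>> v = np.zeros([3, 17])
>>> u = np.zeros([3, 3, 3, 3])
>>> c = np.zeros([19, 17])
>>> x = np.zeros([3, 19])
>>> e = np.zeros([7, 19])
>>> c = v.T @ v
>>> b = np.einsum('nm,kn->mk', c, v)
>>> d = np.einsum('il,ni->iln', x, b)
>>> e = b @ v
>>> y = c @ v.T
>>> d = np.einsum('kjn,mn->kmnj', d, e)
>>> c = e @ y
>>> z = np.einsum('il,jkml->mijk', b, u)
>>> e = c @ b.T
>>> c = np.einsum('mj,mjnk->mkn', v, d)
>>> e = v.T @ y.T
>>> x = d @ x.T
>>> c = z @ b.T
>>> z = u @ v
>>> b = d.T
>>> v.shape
(3, 17)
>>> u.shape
(3, 3, 3, 3)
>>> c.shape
(3, 17, 3, 17)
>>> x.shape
(3, 17, 17, 3)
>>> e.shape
(17, 17)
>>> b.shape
(19, 17, 17, 3)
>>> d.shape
(3, 17, 17, 19)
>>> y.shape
(17, 3)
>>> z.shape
(3, 3, 3, 17)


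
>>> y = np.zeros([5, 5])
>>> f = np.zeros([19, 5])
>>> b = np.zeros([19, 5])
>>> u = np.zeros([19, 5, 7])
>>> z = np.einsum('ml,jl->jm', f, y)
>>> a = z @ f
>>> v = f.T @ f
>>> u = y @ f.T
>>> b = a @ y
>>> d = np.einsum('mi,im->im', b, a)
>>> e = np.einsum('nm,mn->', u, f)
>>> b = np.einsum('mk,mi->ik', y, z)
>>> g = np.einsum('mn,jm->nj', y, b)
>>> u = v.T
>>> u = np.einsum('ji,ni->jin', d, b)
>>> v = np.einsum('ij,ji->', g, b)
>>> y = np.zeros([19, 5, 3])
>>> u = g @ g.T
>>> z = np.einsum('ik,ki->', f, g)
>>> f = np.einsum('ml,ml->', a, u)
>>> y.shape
(19, 5, 3)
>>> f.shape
()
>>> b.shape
(19, 5)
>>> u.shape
(5, 5)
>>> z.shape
()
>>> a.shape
(5, 5)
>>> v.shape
()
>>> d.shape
(5, 5)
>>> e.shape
()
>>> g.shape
(5, 19)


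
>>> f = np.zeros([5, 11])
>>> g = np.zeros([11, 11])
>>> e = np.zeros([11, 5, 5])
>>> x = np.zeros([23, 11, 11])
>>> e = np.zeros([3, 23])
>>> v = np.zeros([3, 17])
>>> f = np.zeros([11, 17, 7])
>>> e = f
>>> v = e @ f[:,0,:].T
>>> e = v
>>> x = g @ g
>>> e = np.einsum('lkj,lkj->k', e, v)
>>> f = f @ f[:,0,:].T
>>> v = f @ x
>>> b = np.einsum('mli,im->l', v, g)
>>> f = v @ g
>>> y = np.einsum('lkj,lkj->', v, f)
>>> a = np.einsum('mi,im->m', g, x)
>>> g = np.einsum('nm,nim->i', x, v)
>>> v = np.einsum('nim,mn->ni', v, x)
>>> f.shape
(11, 17, 11)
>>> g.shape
(17,)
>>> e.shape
(17,)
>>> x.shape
(11, 11)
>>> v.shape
(11, 17)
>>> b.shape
(17,)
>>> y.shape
()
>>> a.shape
(11,)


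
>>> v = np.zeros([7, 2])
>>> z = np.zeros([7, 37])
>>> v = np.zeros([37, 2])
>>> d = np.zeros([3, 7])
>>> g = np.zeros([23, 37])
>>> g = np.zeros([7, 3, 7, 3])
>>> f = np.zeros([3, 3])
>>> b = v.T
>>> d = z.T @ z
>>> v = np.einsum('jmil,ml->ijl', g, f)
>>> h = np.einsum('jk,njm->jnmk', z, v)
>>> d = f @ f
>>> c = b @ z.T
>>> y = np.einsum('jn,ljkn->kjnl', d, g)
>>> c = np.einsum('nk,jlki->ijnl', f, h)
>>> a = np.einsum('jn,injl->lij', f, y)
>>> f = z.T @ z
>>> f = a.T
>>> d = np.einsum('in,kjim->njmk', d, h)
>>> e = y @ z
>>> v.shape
(7, 7, 3)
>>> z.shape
(7, 37)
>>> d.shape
(3, 7, 37, 7)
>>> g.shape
(7, 3, 7, 3)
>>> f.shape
(3, 7, 7)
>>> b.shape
(2, 37)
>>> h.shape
(7, 7, 3, 37)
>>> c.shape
(37, 7, 3, 7)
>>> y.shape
(7, 3, 3, 7)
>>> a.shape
(7, 7, 3)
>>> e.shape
(7, 3, 3, 37)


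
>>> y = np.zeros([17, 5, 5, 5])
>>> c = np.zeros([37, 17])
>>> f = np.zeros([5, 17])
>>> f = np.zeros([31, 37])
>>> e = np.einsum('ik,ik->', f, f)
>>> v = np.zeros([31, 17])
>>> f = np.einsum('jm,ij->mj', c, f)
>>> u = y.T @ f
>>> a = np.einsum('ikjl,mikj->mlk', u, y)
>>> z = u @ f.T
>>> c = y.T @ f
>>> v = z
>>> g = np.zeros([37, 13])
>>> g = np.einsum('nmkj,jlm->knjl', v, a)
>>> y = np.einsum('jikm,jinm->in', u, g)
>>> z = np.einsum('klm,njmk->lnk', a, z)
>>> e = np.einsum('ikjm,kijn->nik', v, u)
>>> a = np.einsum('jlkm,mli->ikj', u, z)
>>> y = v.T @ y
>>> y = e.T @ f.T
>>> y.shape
(5, 5, 17)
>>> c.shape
(5, 5, 5, 37)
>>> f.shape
(17, 37)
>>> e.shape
(37, 5, 5)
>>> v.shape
(5, 5, 5, 17)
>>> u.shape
(5, 5, 5, 37)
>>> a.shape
(17, 5, 5)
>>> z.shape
(37, 5, 17)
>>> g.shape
(5, 5, 17, 37)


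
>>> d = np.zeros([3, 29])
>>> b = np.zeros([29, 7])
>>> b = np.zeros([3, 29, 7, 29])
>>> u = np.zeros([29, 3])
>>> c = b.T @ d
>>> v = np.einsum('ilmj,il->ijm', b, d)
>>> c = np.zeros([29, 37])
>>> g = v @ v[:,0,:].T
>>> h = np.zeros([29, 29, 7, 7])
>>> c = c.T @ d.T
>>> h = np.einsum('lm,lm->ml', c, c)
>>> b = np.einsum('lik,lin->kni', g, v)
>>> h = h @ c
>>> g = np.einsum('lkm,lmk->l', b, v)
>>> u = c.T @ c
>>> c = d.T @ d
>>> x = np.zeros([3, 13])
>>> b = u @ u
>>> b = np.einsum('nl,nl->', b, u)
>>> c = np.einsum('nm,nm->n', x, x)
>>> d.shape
(3, 29)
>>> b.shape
()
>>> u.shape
(3, 3)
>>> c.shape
(3,)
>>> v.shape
(3, 29, 7)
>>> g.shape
(3,)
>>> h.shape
(3, 3)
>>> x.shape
(3, 13)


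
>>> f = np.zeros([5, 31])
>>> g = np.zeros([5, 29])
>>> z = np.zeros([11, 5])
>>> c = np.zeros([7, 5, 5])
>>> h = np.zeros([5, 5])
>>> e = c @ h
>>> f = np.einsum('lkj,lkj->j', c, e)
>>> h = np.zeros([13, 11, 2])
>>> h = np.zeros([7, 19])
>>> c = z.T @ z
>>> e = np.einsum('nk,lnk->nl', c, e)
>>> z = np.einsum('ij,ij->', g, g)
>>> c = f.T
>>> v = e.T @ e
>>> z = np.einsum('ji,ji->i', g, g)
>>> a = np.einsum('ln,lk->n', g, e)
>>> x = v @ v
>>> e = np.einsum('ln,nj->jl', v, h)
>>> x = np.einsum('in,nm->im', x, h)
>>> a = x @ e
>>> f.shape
(5,)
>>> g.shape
(5, 29)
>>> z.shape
(29,)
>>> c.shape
(5,)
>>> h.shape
(7, 19)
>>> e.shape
(19, 7)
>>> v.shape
(7, 7)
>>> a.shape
(7, 7)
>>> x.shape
(7, 19)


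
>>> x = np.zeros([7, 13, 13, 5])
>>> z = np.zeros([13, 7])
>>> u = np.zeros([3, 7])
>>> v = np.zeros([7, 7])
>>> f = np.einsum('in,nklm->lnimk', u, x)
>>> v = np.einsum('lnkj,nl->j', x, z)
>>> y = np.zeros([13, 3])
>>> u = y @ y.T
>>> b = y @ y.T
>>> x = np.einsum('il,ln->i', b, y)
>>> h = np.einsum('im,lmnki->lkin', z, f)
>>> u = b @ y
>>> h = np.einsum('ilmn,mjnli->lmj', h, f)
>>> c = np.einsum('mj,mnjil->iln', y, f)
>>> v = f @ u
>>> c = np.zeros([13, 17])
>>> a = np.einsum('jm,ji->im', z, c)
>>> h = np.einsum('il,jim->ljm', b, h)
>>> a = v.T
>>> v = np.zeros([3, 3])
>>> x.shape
(13,)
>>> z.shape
(13, 7)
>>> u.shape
(13, 3)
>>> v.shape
(3, 3)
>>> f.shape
(13, 7, 3, 5, 13)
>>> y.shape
(13, 3)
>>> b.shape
(13, 13)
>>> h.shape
(13, 5, 7)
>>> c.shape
(13, 17)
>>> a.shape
(3, 5, 3, 7, 13)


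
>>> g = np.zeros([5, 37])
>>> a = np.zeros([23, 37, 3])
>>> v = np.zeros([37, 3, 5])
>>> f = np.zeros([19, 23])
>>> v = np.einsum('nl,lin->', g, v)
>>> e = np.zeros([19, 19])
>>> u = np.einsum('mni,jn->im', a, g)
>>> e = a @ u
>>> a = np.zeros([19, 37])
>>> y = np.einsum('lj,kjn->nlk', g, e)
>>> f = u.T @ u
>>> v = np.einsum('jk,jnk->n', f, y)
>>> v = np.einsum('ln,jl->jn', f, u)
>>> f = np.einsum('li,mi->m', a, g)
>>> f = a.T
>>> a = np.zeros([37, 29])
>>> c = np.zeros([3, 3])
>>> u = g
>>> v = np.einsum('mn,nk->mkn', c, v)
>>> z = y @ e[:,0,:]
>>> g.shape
(5, 37)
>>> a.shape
(37, 29)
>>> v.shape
(3, 23, 3)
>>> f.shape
(37, 19)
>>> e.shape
(23, 37, 23)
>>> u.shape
(5, 37)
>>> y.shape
(23, 5, 23)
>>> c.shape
(3, 3)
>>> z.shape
(23, 5, 23)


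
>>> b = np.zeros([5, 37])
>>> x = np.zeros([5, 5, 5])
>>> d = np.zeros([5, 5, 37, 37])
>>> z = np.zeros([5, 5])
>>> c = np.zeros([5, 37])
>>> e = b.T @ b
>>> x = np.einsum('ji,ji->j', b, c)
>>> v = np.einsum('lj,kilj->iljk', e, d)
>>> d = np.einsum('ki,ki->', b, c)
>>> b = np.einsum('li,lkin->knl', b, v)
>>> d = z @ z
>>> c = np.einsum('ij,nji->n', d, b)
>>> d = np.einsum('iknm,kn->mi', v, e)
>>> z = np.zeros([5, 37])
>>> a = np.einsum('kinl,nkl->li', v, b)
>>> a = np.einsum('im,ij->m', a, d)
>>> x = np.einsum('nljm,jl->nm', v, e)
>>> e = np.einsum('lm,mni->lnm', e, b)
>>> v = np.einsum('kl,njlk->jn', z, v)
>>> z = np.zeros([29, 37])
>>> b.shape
(37, 5, 5)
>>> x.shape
(5, 5)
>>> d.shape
(5, 5)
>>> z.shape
(29, 37)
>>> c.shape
(37,)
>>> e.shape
(37, 5, 37)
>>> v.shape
(37, 5)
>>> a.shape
(37,)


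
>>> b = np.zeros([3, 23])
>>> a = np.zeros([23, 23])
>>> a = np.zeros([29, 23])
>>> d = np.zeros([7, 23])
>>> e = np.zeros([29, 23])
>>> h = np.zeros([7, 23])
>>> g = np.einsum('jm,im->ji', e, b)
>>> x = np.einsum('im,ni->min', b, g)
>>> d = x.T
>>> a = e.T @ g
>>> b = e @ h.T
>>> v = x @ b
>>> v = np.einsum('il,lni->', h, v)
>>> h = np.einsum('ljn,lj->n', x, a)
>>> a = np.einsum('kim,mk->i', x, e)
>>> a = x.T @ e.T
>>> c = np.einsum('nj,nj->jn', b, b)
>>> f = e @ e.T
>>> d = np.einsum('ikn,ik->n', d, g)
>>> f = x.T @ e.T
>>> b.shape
(29, 7)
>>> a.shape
(29, 3, 29)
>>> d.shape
(23,)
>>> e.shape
(29, 23)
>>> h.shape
(29,)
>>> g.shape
(29, 3)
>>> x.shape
(23, 3, 29)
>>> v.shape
()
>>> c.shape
(7, 29)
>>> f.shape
(29, 3, 29)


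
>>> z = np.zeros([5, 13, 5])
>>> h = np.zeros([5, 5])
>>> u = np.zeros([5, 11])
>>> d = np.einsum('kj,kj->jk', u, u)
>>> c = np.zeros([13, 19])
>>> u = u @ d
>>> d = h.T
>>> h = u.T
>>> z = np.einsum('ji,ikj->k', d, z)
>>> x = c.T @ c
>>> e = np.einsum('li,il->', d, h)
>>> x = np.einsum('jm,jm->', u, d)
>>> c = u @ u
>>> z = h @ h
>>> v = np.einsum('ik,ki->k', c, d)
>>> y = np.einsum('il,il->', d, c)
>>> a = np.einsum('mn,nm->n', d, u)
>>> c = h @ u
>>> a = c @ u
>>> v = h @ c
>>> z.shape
(5, 5)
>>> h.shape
(5, 5)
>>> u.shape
(5, 5)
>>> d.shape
(5, 5)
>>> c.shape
(5, 5)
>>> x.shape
()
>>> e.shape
()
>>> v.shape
(5, 5)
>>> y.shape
()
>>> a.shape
(5, 5)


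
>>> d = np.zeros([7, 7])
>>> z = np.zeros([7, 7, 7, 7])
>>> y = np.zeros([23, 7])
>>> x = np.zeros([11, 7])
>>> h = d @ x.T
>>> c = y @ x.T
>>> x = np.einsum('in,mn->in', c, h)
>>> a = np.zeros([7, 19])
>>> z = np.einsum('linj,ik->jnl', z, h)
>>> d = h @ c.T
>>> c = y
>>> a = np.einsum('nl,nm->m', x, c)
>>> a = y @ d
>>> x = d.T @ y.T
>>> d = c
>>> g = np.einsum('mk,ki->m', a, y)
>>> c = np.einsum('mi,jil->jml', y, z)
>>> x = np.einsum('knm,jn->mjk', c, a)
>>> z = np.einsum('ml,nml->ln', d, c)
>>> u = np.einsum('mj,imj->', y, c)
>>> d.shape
(23, 7)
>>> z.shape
(7, 7)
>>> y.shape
(23, 7)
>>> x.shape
(7, 23, 7)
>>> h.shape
(7, 11)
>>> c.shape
(7, 23, 7)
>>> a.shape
(23, 23)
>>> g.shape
(23,)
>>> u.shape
()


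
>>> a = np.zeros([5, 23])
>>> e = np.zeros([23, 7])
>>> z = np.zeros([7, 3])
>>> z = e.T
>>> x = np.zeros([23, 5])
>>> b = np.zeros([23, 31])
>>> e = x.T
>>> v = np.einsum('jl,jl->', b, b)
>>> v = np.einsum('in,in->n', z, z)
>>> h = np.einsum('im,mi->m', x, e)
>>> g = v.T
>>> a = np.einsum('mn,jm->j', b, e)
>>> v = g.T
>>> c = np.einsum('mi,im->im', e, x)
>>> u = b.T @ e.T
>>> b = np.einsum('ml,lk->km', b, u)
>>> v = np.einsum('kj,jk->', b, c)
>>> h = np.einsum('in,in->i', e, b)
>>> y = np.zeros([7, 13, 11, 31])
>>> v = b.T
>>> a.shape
(5,)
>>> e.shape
(5, 23)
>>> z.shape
(7, 23)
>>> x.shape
(23, 5)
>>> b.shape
(5, 23)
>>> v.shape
(23, 5)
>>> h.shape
(5,)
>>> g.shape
(23,)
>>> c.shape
(23, 5)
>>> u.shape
(31, 5)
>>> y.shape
(7, 13, 11, 31)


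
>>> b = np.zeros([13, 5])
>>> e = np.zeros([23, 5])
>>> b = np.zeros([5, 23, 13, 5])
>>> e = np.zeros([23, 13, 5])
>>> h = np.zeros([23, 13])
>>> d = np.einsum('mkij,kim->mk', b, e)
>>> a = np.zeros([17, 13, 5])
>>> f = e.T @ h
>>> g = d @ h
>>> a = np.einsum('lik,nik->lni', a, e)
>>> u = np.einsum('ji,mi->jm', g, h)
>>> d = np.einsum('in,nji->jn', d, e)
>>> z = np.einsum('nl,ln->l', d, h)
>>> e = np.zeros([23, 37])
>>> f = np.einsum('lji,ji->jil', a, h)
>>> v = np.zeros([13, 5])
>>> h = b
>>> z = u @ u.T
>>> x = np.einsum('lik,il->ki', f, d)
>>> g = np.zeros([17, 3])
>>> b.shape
(5, 23, 13, 5)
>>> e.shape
(23, 37)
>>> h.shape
(5, 23, 13, 5)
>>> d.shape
(13, 23)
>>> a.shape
(17, 23, 13)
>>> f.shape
(23, 13, 17)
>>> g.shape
(17, 3)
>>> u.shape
(5, 23)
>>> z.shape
(5, 5)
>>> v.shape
(13, 5)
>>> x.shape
(17, 13)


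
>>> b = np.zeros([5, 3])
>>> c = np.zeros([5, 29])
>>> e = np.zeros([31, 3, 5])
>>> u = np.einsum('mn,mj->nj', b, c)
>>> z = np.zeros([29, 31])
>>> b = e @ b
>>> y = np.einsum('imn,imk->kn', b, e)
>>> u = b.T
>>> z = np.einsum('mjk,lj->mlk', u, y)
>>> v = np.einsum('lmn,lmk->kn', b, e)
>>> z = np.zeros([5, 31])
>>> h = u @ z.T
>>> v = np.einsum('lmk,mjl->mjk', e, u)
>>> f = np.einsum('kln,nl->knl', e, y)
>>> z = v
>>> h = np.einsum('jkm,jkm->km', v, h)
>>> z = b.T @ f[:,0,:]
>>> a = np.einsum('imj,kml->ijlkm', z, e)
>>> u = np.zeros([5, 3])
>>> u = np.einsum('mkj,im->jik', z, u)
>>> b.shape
(31, 3, 3)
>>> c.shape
(5, 29)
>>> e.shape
(31, 3, 5)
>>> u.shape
(3, 5, 3)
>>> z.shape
(3, 3, 3)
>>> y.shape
(5, 3)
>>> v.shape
(3, 3, 5)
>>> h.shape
(3, 5)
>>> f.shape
(31, 5, 3)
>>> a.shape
(3, 3, 5, 31, 3)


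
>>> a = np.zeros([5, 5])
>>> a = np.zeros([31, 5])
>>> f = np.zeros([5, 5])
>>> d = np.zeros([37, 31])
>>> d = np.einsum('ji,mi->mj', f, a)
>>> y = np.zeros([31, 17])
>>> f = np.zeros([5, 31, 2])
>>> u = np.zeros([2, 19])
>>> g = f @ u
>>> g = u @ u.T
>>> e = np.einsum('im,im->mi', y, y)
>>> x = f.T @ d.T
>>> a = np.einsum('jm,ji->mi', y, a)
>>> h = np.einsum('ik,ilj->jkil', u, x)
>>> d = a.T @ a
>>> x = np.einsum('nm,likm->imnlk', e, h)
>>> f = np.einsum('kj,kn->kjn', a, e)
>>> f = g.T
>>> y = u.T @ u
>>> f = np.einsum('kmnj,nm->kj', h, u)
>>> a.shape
(17, 5)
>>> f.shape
(31, 31)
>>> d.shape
(5, 5)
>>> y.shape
(19, 19)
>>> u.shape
(2, 19)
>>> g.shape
(2, 2)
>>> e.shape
(17, 31)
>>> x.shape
(19, 31, 17, 31, 2)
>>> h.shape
(31, 19, 2, 31)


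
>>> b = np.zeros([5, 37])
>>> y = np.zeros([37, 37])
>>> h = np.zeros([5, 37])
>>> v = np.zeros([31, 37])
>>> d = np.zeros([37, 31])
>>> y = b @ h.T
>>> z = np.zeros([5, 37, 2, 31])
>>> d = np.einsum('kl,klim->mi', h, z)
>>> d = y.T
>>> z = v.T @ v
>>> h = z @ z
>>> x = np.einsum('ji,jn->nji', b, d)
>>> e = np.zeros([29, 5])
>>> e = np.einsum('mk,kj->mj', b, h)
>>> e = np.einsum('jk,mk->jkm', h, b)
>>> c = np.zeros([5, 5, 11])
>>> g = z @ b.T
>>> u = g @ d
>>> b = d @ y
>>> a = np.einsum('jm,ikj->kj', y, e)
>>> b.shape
(5, 5)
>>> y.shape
(5, 5)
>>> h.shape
(37, 37)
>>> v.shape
(31, 37)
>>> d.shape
(5, 5)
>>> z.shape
(37, 37)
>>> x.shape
(5, 5, 37)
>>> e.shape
(37, 37, 5)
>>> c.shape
(5, 5, 11)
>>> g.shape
(37, 5)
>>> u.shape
(37, 5)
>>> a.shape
(37, 5)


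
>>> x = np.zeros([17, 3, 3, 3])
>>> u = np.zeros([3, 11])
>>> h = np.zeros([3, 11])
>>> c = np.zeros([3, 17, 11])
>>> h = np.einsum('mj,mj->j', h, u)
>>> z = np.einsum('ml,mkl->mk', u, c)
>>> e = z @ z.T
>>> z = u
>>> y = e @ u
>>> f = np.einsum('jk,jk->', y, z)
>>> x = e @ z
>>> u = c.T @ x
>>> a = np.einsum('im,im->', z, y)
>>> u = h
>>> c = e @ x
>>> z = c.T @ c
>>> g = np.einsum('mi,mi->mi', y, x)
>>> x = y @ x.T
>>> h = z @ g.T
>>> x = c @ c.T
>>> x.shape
(3, 3)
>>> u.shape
(11,)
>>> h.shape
(11, 3)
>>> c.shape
(3, 11)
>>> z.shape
(11, 11)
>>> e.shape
(3, 3)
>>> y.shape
(3, 11)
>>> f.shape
()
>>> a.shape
()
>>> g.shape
(3, 11)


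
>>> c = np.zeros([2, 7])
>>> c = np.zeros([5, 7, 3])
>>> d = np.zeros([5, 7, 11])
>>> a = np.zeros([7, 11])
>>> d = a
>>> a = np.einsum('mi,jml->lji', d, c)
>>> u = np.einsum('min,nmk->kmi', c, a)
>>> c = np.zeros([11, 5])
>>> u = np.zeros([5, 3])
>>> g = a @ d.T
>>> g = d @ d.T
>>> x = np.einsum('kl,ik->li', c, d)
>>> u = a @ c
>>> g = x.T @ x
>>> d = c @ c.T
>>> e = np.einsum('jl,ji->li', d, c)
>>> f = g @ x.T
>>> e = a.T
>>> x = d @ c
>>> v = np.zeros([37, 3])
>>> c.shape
(11, 5)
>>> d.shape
(11, 11)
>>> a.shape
(3, 5, 11)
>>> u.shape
(3, 5, 5)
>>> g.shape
(7, 7)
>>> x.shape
(11, 5)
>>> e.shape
(11, 5, 3)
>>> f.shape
(7, 5)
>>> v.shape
(37, 3)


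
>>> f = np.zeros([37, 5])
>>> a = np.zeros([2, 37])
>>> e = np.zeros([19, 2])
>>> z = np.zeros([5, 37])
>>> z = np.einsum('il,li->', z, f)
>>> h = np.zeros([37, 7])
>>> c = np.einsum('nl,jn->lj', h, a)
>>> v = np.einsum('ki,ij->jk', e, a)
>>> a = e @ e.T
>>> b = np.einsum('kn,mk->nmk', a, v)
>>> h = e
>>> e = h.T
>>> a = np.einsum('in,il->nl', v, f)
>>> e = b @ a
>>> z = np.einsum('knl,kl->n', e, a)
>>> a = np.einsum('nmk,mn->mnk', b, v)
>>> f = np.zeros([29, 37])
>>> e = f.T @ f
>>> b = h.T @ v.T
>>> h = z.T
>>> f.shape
(29, 37)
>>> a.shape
(37, 19, 19)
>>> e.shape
(37, 37)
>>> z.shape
(37,)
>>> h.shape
(37,)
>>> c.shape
(7, 2)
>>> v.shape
(37, 19)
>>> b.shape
(2, 37)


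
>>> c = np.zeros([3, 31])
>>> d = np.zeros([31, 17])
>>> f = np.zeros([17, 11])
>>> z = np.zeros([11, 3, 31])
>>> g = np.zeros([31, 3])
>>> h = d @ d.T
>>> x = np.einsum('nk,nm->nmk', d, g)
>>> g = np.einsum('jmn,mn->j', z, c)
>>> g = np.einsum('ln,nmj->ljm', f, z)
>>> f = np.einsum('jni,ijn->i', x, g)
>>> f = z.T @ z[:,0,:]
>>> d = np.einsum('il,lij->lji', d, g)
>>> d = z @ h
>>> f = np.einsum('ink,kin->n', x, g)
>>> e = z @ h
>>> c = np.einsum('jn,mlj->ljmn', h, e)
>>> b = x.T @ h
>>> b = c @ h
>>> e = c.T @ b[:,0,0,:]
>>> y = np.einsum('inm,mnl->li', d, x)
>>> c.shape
(3, 31, 11, 31)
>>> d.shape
(11, 3, 31)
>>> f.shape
(3,)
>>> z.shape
(11, 3, 31)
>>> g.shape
(17, 31, 3)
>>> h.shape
(31, 31)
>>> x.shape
(31, 3, 17)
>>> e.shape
(31, 11, 31, 31)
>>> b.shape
(3, 31, 11, 31)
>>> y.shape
(17, 11)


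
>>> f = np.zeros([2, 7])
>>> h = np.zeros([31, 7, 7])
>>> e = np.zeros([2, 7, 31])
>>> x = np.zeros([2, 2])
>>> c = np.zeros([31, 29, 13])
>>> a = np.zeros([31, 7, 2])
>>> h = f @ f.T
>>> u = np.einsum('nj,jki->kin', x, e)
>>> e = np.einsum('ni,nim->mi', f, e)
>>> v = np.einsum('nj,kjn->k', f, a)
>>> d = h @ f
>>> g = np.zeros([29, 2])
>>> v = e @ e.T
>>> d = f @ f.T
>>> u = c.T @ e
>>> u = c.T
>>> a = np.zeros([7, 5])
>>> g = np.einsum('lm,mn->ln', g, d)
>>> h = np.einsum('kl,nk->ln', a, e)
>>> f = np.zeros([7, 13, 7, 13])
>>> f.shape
(7, 13, 7, 13)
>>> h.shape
(5, 31)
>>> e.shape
(31, 7)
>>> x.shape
(2, 2)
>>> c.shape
(31, 29, 13)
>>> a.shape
(7, 5)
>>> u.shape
(13, 29, 31)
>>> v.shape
(31, 31)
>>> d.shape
(2, 2)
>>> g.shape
(29, 2)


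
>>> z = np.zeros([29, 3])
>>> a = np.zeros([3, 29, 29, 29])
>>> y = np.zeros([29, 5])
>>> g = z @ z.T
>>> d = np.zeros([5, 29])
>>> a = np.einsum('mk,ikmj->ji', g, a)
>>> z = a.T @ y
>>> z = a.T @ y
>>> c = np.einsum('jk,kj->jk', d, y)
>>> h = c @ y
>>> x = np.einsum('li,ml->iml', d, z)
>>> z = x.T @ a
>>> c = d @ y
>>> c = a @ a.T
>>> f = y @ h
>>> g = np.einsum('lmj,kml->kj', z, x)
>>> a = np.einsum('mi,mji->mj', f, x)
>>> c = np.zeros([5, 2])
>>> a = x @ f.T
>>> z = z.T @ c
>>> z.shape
(3, 3, 2)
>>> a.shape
(29, 3, 29)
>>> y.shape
(29, 5)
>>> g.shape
(29, 3)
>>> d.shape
(5, 29)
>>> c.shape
(5, 2)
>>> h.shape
(5, 5)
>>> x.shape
(29, 3, 5)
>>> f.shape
(29, 5)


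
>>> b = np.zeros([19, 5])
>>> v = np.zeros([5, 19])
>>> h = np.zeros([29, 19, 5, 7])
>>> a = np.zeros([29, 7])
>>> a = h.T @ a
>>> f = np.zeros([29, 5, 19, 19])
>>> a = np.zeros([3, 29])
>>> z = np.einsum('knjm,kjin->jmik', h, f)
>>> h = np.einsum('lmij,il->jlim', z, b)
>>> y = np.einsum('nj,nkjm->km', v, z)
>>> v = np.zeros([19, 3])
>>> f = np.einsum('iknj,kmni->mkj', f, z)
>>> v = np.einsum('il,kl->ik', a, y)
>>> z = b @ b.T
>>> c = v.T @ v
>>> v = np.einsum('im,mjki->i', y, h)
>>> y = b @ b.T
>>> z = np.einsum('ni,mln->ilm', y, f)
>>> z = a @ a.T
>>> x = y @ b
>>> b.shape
(19, 5)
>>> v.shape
(7,)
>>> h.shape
(29, 5, 19, 7)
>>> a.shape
(3, 29)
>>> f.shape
(7, 5, 19)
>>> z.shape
(3, 3)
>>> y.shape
(19, 19)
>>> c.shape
(7, 7)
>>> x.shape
(19, 5)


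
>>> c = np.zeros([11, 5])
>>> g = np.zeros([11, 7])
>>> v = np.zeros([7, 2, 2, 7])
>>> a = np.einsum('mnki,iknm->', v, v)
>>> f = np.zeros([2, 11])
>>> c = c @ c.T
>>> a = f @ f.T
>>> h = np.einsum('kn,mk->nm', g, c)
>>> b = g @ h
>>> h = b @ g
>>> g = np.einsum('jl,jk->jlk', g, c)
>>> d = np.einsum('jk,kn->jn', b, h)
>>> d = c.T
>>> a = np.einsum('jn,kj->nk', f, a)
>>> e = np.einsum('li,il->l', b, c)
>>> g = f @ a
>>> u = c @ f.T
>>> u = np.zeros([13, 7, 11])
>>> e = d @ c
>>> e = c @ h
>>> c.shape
(11, 11)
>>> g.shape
(2, 2)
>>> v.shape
(7, 2, 2, 7)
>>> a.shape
(11, 2)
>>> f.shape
(2, 11)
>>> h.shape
(11, 7)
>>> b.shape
(11, 11)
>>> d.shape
(11, 11)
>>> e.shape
(11, 7)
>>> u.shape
(13, 7, 11)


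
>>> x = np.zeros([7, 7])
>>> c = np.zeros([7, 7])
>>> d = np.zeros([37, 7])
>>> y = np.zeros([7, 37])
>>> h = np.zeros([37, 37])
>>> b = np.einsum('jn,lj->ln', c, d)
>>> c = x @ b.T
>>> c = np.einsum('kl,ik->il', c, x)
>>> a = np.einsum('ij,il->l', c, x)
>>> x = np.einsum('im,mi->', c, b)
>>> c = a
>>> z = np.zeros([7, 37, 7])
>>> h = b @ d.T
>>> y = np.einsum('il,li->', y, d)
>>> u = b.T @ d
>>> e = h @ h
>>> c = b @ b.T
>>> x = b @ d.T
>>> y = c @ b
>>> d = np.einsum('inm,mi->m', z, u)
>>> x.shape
(37, 37)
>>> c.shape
(37, 37)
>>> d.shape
(7,)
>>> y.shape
(37, 7)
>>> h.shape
(37, 37)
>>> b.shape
(37, 7)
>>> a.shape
(7,)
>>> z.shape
(7, 37, 7)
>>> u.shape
(7, 7)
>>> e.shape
(37, 37)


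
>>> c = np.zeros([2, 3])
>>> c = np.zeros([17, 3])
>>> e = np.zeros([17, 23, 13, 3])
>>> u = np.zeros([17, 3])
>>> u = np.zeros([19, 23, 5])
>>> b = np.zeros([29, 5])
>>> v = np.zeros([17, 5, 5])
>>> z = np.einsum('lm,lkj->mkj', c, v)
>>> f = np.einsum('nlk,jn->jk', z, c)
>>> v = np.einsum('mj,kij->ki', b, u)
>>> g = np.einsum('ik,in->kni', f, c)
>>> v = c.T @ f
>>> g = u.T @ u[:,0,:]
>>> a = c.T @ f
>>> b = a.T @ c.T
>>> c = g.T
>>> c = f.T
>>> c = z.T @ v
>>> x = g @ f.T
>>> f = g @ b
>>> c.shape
(5, 5, 5)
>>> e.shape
(17, 23, 13, 3)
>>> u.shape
(19, 23, 5)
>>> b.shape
(5, 17)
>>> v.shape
(3, 5)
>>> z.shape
(3, 5, 5)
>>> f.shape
(5, 23, 17)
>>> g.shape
(5, 23, 5)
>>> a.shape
(3, 5)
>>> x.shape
(5, 23, 17)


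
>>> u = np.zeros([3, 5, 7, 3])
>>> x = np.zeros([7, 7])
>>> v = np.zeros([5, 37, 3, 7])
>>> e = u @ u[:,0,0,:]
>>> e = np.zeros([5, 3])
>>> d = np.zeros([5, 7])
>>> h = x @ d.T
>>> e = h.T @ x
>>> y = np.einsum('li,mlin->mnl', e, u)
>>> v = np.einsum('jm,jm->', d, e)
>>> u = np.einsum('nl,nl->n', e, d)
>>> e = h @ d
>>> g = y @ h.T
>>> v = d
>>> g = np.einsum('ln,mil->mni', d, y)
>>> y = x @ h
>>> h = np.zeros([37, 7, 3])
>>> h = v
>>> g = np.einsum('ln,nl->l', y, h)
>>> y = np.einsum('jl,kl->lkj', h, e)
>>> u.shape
(5,)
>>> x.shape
(7, 7)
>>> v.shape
(5, 7)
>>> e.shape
(7, 7)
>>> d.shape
(5, 7)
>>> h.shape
(5, 7)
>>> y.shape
(7, 7, 5)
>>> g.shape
(7,)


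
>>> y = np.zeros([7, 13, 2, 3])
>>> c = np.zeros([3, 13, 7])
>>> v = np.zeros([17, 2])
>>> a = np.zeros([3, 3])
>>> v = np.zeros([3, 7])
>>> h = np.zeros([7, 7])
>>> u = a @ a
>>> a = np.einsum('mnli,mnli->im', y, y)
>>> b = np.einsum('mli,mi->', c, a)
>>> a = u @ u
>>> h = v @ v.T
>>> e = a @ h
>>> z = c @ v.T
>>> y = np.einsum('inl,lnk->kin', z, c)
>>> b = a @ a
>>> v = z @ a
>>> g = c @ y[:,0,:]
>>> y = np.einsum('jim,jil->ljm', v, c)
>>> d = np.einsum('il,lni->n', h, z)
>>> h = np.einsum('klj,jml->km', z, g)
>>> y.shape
(7, 3, 3)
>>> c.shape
(3, 13, 7)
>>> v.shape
(3, 13, 3)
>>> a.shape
(3, 3)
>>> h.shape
(3, 13)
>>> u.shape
(3, 3)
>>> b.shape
(3, 3)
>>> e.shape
(3, 3)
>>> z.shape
(3, 13, 3)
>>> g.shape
(3, 13, 13)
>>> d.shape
(13,)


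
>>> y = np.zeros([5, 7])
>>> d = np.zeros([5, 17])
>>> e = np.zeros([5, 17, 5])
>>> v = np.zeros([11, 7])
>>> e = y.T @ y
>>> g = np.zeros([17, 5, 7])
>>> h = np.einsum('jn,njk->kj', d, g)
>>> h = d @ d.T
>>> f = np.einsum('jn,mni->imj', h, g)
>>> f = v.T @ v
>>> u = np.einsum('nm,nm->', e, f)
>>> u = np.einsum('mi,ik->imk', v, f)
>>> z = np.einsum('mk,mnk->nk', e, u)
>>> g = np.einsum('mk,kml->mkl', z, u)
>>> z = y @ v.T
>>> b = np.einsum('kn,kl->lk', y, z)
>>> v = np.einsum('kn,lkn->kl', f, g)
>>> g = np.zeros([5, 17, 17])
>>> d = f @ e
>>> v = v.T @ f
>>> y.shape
(5, 7)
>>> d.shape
(7, 7)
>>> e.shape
(7, 7)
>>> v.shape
(11, 7)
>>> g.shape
(5, 17, 17)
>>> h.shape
(5, 5)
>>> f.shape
(7, 7)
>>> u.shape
(7, 11, 7)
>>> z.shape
(5, 11)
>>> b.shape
(11, 5)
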